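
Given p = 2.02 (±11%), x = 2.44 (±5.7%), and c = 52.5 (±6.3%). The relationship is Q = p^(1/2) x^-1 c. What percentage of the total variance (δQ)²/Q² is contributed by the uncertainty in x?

31.7%

(δQ/Q)² = (½·δp/p)² + (-1·δx/x)² + (1·δc/c)²
  p term: (0.5×0.110)² = 0.00302
  x term: (-1×0.0570)² = 0.00325
  c term: (1×0.0630)² = 0.00397
Total = 0.0102. Share from x = 0.00325/0.0102 = 0.317.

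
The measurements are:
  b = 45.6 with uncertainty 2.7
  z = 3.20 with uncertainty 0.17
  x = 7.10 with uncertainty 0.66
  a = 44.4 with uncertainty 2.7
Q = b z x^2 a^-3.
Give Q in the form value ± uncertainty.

Since Q is a product/quotient, work with relative uncertainties:
  (1·δb/b)² = (1×0.0592)² = 0.00351;  (1·δz/z)² = (1×0.0531)² = 0.00282;  (2·δx/x)² = (2×0.0930)² = 0.0346;  (-3·δa/a)² = (-3×0.0608)² = 0.0333
δQ/Q = √(0.0742) = 0.272
Q = 0.0840, so δQ = 0.272 × 0.0840 = 0.0229.

0.0840 ± 0.0229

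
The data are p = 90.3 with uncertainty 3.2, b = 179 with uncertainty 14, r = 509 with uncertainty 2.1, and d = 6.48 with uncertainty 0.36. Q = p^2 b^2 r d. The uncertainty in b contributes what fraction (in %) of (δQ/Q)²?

(δQ/Q)² = (2·δp/p)² + (2·δb/b)² + (1·δr/r)² + (1·δd/d)²
  p term: (2×0.0354)² = 0.00502
  b term: (2×0.0782)² = 0.0245
  r term: (1×0.00413)² = 1.7e-05
  d term: (1×0.0556)² = 0.00309
Total = 0.0326. Share from b = 0.0245/0.0326 = 0.751.

75.1%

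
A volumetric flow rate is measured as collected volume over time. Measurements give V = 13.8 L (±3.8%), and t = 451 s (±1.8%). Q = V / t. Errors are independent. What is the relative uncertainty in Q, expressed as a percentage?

Each factor contributes (exponent × relative error)² to (δQ/Q)²:
  (1·δV/V)² = (1×0.0380)² = 0.00144;  (-1·δt/t)² = (-1×0.0180)² = 0.000324
δQ/Q = √(0.00177) = 0.0420

4.20%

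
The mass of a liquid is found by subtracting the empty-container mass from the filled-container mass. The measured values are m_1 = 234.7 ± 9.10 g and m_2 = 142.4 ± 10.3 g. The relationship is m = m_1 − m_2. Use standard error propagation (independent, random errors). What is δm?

13.7 g

For a sum/difference, combine absolute errors in quadrature:
  (δm_1)² = 82.8;  (δm_2)² = 106
δm = √(189) = 13.7 g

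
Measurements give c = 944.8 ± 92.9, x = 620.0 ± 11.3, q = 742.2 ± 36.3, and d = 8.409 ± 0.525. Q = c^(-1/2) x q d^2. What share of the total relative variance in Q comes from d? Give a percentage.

75.2%

(δQ/Q)² = (−½·δc/c)² + (1·δx/x)² + (1·δq/q)² + (2·δd/d)²
  c term: (-0.5×0.0983)² = 0.00242
  x term: (1×0.0182)² = 0.000332
  q term: (1×0.0489)² = 0.00239
  d term: (2×0.0624)² = 0.0156
Total = 0.0207. Share from d = 0.0156/0.0207 = 0.752.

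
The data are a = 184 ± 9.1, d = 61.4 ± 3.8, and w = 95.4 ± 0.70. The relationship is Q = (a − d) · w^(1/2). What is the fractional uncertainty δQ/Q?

0.0805

Let u = a − d = 123. δu = √(δa² + δd²) = √(82.8 + 14.4) = 9.86, so δu/u = 0.0804.
Q is then a monomial in u, w:
δQ/Q = √((δu/u)² + (½·δw/w)²) = √(0.00647 + 1.35e-05) = 0.0805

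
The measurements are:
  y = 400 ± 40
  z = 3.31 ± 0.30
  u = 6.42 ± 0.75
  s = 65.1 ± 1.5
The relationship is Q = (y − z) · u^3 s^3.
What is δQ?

Let w = y − z = 397. δw = √(δy² + δz²) = √(1600 + 0.0900) = 40.0, so δw/w = 0.101.
Q is then a monomial in w, u, s:
δQ/Q = √((δw/w)² + (3·δu/u)² + (3·δs/s)²) = √(0.0102 + 0.123 + 0.00478) = 0.371
Q = 2.9e+10, so δQ = 0.371 × 2.9e+10 = 1.07e+10.

1.07e+10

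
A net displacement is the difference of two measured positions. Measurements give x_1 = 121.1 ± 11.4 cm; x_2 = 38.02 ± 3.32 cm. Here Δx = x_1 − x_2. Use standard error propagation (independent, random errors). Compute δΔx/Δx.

0.143

For a sum/difference, combine absolute errors in quadrature:
  (δx_1)² = 130;  (δx_2)² = 11.0
δΔx = √(141) = 11.9 cm
Δx = 83.08 cm, so δΔx/Δx = 11.9/83.08 = 0.143.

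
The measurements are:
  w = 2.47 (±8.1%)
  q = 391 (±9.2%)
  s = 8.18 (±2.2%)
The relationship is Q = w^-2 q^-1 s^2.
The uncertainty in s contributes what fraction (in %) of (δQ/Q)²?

(δQ/Q)² = (-2·δw/w)² + (-1·δq/q)² + (2·δs/s)²
  w term: (-2×0.0810)² = 0.0262
  q term: (-1×0.0920)² = 0.00846
  s term: (2×0.0220)² = 0.00194
Total = 0.0366. Share from s = 0.00194/0.0366 = 0.0528.

5.28%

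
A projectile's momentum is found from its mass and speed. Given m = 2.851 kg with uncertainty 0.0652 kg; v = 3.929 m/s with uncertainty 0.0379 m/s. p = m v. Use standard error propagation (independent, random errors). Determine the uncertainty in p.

0.278 kg·m/s

Each factor contributes (exponent × relative error)² to (δp/p)²:
  (1·δm/m)² = (1×0.0229)² = 0.000523;  (1·δv/v)² = (1×0.00965)² = 9.3e-05
δp/p = √(0.000616) = 0.0248
p = 11.20 kg·m/s, so δp = 0.0248 × 11.20 = 0.278 kg·m/s.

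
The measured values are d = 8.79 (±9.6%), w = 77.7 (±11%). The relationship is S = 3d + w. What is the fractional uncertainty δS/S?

Absolute uncertainties add in quadrature for a linear combination:
  (3·δd)² = 6.41;  (δw)² = 73.1
δS = √(79.5) = 8.91
S = 104, so δS/S = 8.91/104 = 0.0857.

0.0857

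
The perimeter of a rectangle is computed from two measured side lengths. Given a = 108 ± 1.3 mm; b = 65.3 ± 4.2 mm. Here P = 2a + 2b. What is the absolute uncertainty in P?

P is a linear combination, so absolute uncertainties add in quadrature:
  (2·δa)² = 6.76;  (2·δb)² = 70.6
δP = √(77.3) = 8.79 mm

8.79 mm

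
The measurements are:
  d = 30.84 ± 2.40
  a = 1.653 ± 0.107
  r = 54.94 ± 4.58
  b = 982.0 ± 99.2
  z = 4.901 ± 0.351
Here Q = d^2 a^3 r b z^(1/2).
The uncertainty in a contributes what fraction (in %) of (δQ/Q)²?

46.9%

(δQ/Q)² = (2·δd/d)² + (3·δa/a)² + (1·δr/r)² + (1·δb/b)² + (½·δz/z)²
  d term: (2×0.0778)² = 0.0242
  a term: (3×0.0647)² = 0.0377
  r term: (1×0.0834)² = 0.00695
  b term: (1×0.101)² = 0.0102
  z term: (0.5×0.0716)² = 0.00128
Total = 0.0804. Share from a = 0.0377/0.0804 = 0.469.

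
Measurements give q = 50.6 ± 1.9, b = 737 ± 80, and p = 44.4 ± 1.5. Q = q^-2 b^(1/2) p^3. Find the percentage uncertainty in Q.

13.7%

Q is a product of powers, so relative uncertainties combine in quadrature:
  (-2·δq/q)² = (-2×0.0375)² = 0.00564;  (½·δb/b)² = (0.5×0.109)² = 0.00295;  (3·δp/p)² = (3×0.0338)² = 0.0103
δQ/Q = √(0.0189) = 0.137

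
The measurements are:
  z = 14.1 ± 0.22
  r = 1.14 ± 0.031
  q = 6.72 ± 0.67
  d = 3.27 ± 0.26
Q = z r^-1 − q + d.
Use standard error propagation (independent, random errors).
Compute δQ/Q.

Let p = z·r^-1 = 12.4. δp/p = √((1·δz/z)² + (-1·δr/r)²) = √(0.000243 + 0.000739) = 0.0314, so δp = 0.388.
Q = p − q + d: δQ = √(δp² + δq² + δd²) = √(0.150 + 0.449 + 0.0676) = 0.817
Q = 8.92, so δQ/Q = 0.817/8.92 = 0.0916.

0.0916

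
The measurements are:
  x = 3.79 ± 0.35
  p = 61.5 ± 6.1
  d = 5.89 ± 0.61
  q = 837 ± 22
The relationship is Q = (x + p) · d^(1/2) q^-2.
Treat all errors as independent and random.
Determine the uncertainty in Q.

Let u = x + p = 65.3. δu = √(δx² + δp²) = √(0.122 + 37.2) = 6.11, so δu/u = 0.0936.
Q is then a monomial in u, d, q:
δQ/Q = √((δu/u)² + (½·δd/d)² + (-2·δq/q)²) = √(0.00876 + 0.00268 + 0.00276) = 0.119
Q = 0.000226, so δQ = 0.119 × 0.000226 = 2.7e-05.

2.7e-05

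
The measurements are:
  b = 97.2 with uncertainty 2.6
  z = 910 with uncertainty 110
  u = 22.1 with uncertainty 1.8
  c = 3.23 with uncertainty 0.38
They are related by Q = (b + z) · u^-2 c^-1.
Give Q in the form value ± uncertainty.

0.638 ± 0.146

Let w = b + z = 1010. δw = √(δb² + δz²) = √(6.76 + 12100) = 110, so δw/w = 0.109.
Q is then a monomial in w, u, c:
δQ/Q = √((δw/w)² + (-2·δu/u)² + (-1·δc/c)²) = √(0.0119 + 0.0265 + 0.0138) = 0.229
Q = 0.638, so δQ = 0.229 × 0.638 = 0.146.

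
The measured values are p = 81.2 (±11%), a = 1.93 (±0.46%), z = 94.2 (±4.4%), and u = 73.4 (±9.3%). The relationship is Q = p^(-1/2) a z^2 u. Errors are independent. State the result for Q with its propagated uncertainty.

Since Q is a product/quotient, work with relative uncertainties:
  (−½·δp/p)² = (-0.5×0.110)² = 0.00302;  (1·δa/a)² = (1×0.00460)² = 2.12e-05;  (2·δz/z)² = (2×0.0440)² = 0.00774;  (1·δu/u)² = (1×0.0930)² = 0.00865
δQ/Q = √(0.0194) = 0.139
Q = 1.4e+05, so δQ = 0.139 × 1.4e+05 = 19400.

(1.40 ± 0.194) × 10^5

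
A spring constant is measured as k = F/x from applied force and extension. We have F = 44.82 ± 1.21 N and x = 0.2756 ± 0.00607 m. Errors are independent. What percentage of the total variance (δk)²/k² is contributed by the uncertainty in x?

40.0%

(δk/k)² = (1·δF/F)² + (-1·δx/x)²
  F term: (1×0.0270)² = 0.000729
  x term: (-1×0.0220)² = 0.000485
Total = 0.00121. Share from x = 0.000485/0.00121 = 0.400.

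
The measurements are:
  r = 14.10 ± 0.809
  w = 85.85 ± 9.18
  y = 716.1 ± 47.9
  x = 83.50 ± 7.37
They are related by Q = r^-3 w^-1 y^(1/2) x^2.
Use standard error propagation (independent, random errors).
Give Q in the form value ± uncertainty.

0.7753 ± 0.210

Relative error in a monomial: (δQ/Q)² = Σ (nᵢ · δxᵢ/xᵢ)².
  (-3·δr/r)² = (-3×0.0574)² = 0.0296;  (-1·δw/w)² = (-1×0.107)² = 0.0114;  (½·δy/y)² = (0.5×0.0669)² = 0.00112;  (2·δx/x)² = (2×0.0883)² = 0.0312
δQ/Q = √(0.0733) = 0.271
Q = 0.7753, so δQ = 0.271 × 0.7753 = 0.210.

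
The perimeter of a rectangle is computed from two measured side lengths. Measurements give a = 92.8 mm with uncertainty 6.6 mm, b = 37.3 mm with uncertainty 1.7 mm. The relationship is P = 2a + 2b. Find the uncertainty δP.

13.6 mm

Sums and differences: (δP)² = Σ (cᵢ δxᵢ)².
  (2·δa)² = 174;  (2·δb)² = 11.6
δP = √(186) = 13.6 mm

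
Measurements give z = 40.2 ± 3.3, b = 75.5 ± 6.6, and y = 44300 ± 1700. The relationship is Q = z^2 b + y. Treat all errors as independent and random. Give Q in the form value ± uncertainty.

Let p = z^2·b = 1.22e+05. δp/p = √((2·δz/z)² + (1·δb/b)²) = √(0.0270 + 0.00764) = 0.186, so δp = 22700.
Q = p + y: δQ = √(δp² + δy²) = √(5.15e+08 + 2.89e+06) = 22800
Q = 1.66e+05.

(1.66 ± 0.228) × 10^5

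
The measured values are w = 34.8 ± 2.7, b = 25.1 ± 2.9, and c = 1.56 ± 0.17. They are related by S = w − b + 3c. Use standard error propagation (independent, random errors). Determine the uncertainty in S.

For a sum/difference, combine absolute errors in quadrature:
  (δw)² = 7.29;  (δb)² = 8.41;  (3·δc)² = 0.260
δS = √(16.0) = 4.00

4.00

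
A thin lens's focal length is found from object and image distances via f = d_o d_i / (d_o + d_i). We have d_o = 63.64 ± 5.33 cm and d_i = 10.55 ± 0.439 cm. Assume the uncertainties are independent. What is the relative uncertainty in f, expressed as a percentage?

3.76%

∂f/∂d_o = (d_i/(d_o+d_i))² = 0.0202;  ∂f/∂d_i = (d_o/(d_o+d_i))² = 0.736
δf = √((∂f/∂d_o · δd_o)² + (∂f/∂d_i · δd_i)²) = √(0.0116 + 0.104) = 0.341 cm
f = 9.050 cm, so δf/f = 0.341/9.050 = 0.0376.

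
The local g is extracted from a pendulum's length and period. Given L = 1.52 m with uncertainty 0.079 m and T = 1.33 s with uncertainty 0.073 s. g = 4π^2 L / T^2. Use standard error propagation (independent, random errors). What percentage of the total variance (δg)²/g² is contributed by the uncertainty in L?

(δg/g)² = (1·δL/L)² + (-2·δT/T)²
  L term: (1×0.0520)² = 0.00270
  T term: (-2×0.0549)² = 0.0121
Total = 0.0148. Share from L = 0.00270/0.0148 = 0.183.

18.3%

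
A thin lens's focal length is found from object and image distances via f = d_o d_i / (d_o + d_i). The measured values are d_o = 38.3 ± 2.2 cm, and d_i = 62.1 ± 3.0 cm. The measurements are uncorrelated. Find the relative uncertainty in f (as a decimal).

∂f/∂d_o = (d_i/(d_o+d_i))² = 0.383;  ∂f/∂d_i = (d_o/(d_o+d_i))² = 0.146
δf = √((∂f/∂d_o · δd_o)² + (∂f/∂d_i · δd_i)²) = √(0.708 + 0.191) = 0.948 cm
f = 23.7 cm, so δf/f = 0.948/23.7 = 0.0400.

0.0400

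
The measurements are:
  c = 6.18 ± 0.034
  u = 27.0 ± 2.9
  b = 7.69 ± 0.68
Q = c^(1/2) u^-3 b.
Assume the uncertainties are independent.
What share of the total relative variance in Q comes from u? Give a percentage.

(δQ/Q)² = (½·δc/c)² + (-3·δu/u)² + (1·δb/b)²
  c term: (0.5×0.00550)² = 7.57e-06
  u term: (-3×0.107)² = 0.104
  b term: (1×0.0884)² = 0.00782
Total = 0.112. Share from u = 0.104/0.112 = 0.930.

93.0%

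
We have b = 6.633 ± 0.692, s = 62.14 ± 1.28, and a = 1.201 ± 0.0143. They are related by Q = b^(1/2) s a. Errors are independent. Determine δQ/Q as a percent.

5.73%

Each factor contributes (exponent × relative error)² to (δQ/Q)²:
  (½·δb/b)² = (0.5×0.104)² = 0.00272;  (1·δs/s)² = (1×0.0206)² = 0.000424;  (1·δa/a)² = (1×0.0119)² = 0.000142
δQ/Q = √(0.00329) = 0.0573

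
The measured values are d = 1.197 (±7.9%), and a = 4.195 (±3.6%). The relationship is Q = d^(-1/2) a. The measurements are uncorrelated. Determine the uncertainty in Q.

Each factor contributes (exponent × relative error)² to (δQ/Q)²:
  (−½·δd/d)² = (-0.5×0.0790)² = 0.00156;  (1·δa/a)² = (1×0.0360)² = 0.00130
δQ/Q = √(0.00286) = 0.0534
Q = 3.834, so δQ = 0.0534 × 3.834 = 0.205.

0.205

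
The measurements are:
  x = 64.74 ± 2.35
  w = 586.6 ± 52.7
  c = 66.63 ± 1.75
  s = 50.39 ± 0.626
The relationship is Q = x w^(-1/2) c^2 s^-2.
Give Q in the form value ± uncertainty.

Since Q is a product/quotient, work with relative uncertainties:
  (1·δx/x)² = (1×0.0363)² = 0.00132;  (−½·δw/w)² = (-0.5×0.0898)² = 0.00202;  (2·δc/c)² = (2×0.0263)² = 0.00276;  (-2·δs/s)² = (-2×0.0124)² = 0.000617
δQ/Q = √(0.00671) = 0.0819
Q = 4.674, so δQ = 0.0819 × 4.674 = 0.383.

4.674 ± 0.383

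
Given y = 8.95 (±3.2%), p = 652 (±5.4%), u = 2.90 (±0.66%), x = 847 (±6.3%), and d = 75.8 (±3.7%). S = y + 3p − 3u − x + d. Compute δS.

118

Each term contributes (cᵢ δxᵢ)² to (δS)²:
  (δy)² = 0.0820;  (3·δp)² = 11200;  (3·δu)² = 0.00330;  (δx)² = 2850;  (δd)² = 7.87
δS = √(14000) = 118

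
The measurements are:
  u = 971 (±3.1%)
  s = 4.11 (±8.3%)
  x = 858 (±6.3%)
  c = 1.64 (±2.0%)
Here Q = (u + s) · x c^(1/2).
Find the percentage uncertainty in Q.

Let w = u + s = 975. δw = √(δu² + δs²) = √(906 + 0.116) = 30.1, so δw/w = 0.0309.
Q is then a monomial in w, x, c:
δQ/Q = √((δw/w)² + (1·δx/x)² + (½·δc/c)²) = √(0.000953 + 0.00397 + 0.000100) = 0.0709

7.09%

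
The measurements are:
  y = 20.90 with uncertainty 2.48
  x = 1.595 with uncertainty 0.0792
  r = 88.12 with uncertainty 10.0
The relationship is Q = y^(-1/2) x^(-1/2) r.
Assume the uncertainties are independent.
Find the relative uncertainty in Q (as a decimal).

Each factor contributes (exponent × relative error)² to (δQ/Q)²:
  (−½·δy/y)² = (-0.5×0.119)² = 0.00352;  (−½·δx/x)² = (-0.5×0.0497)² = 0.000616;  (1·δr/r)² = (1×0.113)² = 0.0129
δQ/Q = √(0.0170) = 0.130

0.130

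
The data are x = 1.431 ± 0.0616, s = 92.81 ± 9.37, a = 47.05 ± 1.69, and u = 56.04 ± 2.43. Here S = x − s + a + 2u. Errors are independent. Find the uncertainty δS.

Sums and differences: (δS)² = Σ (cᵢ δxᵢ)².
  (δx)² = 0.00379;  (δs)² = 87.8;  (δa)² = 2.86;  (2·δu)² = 23.6
δS = √(114) = 10.7

10.7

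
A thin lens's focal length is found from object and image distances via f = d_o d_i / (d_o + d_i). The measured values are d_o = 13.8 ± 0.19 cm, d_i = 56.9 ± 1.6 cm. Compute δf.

∂f/∂d_o = (d_i/(d_o+d_i))² = 0.648;  ∂f/∂d_i = (d_o/(d_o+d_i))² = 0.0381
δf = √((∂f/∂d_o · δd_o)² + (∂f/∂d_i · δd_i)²) = √(0.0151 + 0.00372) = 0.137 cm

0.137 cm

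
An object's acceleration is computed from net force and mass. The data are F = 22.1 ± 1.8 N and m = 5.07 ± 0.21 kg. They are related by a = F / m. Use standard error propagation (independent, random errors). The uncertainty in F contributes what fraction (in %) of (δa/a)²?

(δa/a)² = (1·δF/F)² + (-1·δm/m)²
  F term: (1×0.0814)² = 0.00663
  m term: (-1×0.0414)² = 0.00172
Total = 0.00835. Share from F = 0.00663/0.00835 = 0.795.

79.5%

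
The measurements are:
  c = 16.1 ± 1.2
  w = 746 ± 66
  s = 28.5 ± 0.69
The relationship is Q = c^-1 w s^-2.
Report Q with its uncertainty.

Q is a product of powers, so relative uncertainties combine in quadrature:
  (-1·δc/c)² = (-1×0.0745)² = 0.00556;  (1·δw/w)² = (1×0.0885)² = 0.00783;  (-2·δs/s)² = (-2×0.0242)² = 0.00234
δQ/Q = √(0.0157) = 0.125
Q = 0.0570, so δQ = 0.125 × 0.0570 = 0.00715.

0.0570 ± 0.00715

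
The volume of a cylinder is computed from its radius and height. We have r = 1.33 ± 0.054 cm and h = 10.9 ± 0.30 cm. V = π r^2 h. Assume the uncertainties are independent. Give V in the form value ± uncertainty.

Products/powers → add relative errors in quadrature, weighted by exponent:
  (2·δr/r)² = (2×0.0406)² = 0.00659;  (1·δh/h)² = (1×0.0275)² = 0.000758
δV/V = √(0.00735) = 0.0857
V = 60.6 cm^3, so δV = 0.0857 × 60.6 = 5.19 cm^3.

60.6 ± 5.19 cm^3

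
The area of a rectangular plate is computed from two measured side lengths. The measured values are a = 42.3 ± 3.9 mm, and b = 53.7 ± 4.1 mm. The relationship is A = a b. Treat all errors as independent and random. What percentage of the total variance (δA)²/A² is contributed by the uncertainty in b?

40.7%

(δA/A)² = (1·δa/a)² + (1·δb/b)²
  a term: (1×0.0922)² = 0.00850
  b term: (1×0.0764)² = 0.00583
Total = 0.0143. Share from b = 0.00583/0.0143 = 0.407.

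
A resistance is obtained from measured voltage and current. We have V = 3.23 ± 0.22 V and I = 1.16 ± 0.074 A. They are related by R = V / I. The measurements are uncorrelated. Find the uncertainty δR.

0.260 Ω

R is a product of powers, so relative uncertainties combine in quadrature:
  (1·δV/V)² = (1×0.0681)² = 0.00464;  (-1·δI/I)² = (-1×0.0638)² = 0.00407
δR/R = √(0.00871) = 0.0933
R = 2.78 Ω, so δR = 0.0933 × 2.78 = 0.260 Ω.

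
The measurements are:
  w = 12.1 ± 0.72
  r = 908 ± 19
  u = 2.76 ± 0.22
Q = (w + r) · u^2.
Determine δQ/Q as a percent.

Let h = w + r = 920. δh = √(δw² + δr²) = √(0.518 + 361) = 19.0, so δh/h = 0.0207.
Q is then a monomial in h, u:
δQ/Q = √((δh/h)² + (2·δu/u)²) = √(0.000427 + 0.0254) = 0.161

16.1%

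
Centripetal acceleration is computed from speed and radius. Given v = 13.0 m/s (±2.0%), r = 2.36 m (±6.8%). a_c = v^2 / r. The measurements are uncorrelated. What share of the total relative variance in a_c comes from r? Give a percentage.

(δa_c/a_c)² = (2·δv/v)² + (-1·δr/r)²
  v term: (2×0.0200)² = 0.00160
  r term: (-1×0.0680)² = 0.00462
Total = 0.00622. Share from r = 0.00462/0.00622 = 0.743.

74.3%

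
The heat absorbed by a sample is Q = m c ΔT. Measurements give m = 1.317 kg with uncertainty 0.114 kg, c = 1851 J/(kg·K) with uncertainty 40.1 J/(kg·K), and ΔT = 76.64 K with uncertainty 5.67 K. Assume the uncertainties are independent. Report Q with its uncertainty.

Relative error in a monomial: (δQ/Q)² = Σ (nᵢ · δxᵢ/xᵢ)².
  (1·δm/m)² = (1×0.0866)² = 0.00749;  (1·δc/c)² = (1×0.0217)² = 0.000469;  (1·δΔT/ΔT)² = (1×0.0740)² = 0.00547
δQ/Q = √(0.0134) = 0.116
Q = 186800 J, so δQ = 0.116 × 186800 = 21700 J.

186800 ± 21700 J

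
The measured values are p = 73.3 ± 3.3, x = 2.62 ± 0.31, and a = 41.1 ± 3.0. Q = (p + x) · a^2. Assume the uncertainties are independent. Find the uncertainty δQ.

Let u = p + x = 75.9. δu = √(δp² + δx²) = √(10.9 + 0.0961) = 3.31, so δu/u = 0.0437.
Q is then a monomial in u, a:
δQ/Q = √((δu/u)² + (2·δa/a)²) = √(0.00191 + 0.0213) = 0.152
Q = 1.28e+05, so δQ = 0.152 × 1.28e+05 = 19500.

19500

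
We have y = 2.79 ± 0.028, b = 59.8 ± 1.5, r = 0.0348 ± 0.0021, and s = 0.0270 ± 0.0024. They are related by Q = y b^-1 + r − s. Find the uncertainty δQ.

0.00343

Let p = y·b^-1 = 0.0467. δp/p = √((1·δy/y)² + (-1·δb/b)²) = √(0.000101 + 0.000629) = 0.0270, so δp = 0.00126.
Q = p + r − s: δQ = √(δp² + δr² + δs²) = √(1.59e-06 + 4.41e-06 + 5.76e-06) = 0.00343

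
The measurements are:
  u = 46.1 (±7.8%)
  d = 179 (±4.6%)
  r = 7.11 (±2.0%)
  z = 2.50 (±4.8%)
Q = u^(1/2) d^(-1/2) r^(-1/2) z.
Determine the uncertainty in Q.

Since Q is a product/quotient, work with relative uncertainties:
  (½·δu/u)² = (0.5×0.0780)² = 0.00152;  (−½·δd/d)² = (-0.5×0.0460)² = 0.000529;  (−½·δr/r)² = (-0.5×0.0200)² = 0.000100;  (1·δz/z)² = (1×0.0480)² = 0.00230
δQ/Q = √(0.00445) = 0.0667
Q = 0.476, so δQ = 0.0667 × 0.476 = 0.0318.

0.0318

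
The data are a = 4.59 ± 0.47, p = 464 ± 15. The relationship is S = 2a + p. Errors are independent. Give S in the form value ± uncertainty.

473 ± 15.0

Absolute uncertainties add in quadrature for a linear combination:
  (2·δa)² = 0.884;  (δp)² = 225
δS = √(226) = 15.0
S = 473.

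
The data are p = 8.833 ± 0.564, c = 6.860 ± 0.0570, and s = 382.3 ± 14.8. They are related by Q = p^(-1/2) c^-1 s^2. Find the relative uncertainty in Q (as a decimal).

0.0842

Q is a product of powers, so relative uncertainties combine in quadrature:
  (−½·δp/p)² = (-0.5×0.0639)² = 0.00102;  (-1·δc/c)² = (-1×0.00831)² = 6.9e-05;  (2·δs/s)² = (2×0.0387)² = 0.00599
δQ/Q = √(0.00708) = 0.0842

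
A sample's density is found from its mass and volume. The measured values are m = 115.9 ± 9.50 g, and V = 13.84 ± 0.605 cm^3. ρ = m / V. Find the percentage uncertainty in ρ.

9.29%

ρ is a product of powers, so relative uncertainties combine in quadrature:
  (1·δm/m)² = (1×0.0820)² = 0.00672;  (-1·δV/V)² = (-1×0.0437)² = 0.00191
δρ/ρ = √(0.00863) = 0.0929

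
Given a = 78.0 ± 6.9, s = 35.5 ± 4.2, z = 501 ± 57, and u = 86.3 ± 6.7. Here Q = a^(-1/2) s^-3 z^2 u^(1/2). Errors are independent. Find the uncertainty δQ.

2.51

For a monomial Q ∝ a^(-1/2), s^-3, z^2, u^(1/2), fractional errors add in quadrature:
  (−½·δa/a)² = (-0.5×0.0885)² = 0.00196;  (-3·δs/s)² = (-3×0.118)² = 0.126;  (2·δz/z)² = (2×0.114)² = 0.0518;  (½·δu/u)² = (0.5×0.0776)² = 0.00151
δQ/Q = √(0.181) = 0.426
Q = 5.90, so δQ = 0.426 × 5.90 = 2.51.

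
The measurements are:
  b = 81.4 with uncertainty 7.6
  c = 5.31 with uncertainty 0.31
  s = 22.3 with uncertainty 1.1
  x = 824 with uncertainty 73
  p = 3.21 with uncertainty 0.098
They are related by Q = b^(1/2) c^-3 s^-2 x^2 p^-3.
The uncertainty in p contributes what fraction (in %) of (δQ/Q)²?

10.2%

(δQ/Q)² = (½·δb/b)² + (-3·δc/c)² + (-2·δs/s)² + (2·δx/x)² + (-3·δp/p)²
  b term: (0.5×0.0934)² = 0.00218
  c term: (-3×0.0584)² = 0.0307
  s term: (-2×0.0493)² = 0.00973
  x term: (2×0.0886)² = 0.0314
  p term: (-3×0.0305)² = 0.00839
Total = 0.0824. Share from p = 0.00839/0.0824 = 0.102.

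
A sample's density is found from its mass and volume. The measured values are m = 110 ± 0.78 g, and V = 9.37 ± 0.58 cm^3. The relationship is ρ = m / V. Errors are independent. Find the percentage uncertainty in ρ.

6.23%

Products/powers → add relative errors in quadrature, weighted by exponent:
  (1·δm/m)² = (1×0.00709)² = 5.03e-05;  (-1·δV/V)² = (-1×0.0619)² = 0.00383
δρ/ρ = √(0.00388) = 0.0623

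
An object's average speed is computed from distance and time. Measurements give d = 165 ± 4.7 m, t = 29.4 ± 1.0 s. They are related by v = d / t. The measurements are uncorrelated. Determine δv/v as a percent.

4.44%

Relative error in a monomial: (δv/v)² = Σ (nᵢ · δxᵢ/xᵢ)².
  (1·δd/d)² = (1×0.0285)² = 0.000811;  (-1·δt/t)² = (-1×0.0340)² = 0.00116
δv/v = √(0.00197) = 0.0444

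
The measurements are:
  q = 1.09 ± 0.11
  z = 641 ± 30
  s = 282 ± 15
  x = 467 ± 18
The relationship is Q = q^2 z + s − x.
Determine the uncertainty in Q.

160

Let p = q^2·z = 762. δp/p = √((2·δq/q)² + (1·δz/z)²) = √(0.0407 + 0.00219) = 0.207, so δp = 158.
Q = p + s − x: δQ = √(δp² + δs² + δx²) = √(24900 + 225 + 324) = 160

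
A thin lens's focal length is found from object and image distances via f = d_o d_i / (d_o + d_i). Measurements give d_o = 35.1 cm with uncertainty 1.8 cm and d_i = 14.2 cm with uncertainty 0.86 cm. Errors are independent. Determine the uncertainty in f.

∂f/∂d_o = (d_i/(d_o+d_i))² = 0.0830;  ∂f/∂d_i = (d_o/(d_o+d_i))² = 0.507
δf = √((∂f/∂d_o · δd_o)² + (∂f/∂d_i · δd_i)²) = √(0.0223 + 0.190) = 0.461 cm

0.461 cm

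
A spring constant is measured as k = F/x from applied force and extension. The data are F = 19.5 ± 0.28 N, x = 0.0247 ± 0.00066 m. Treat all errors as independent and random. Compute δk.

Each factor contributes (exponent × relative error)² to (δk/k)²:
  (1·δF/F)² = (1×0.0144)² = 0.000206;  (-1·δx/x)² = (-1×0.0267)² = 0.000714
δk/k = √(0.000920) = 0.0303
k = 789 N/m, so δk = 0.0303 × 789 = 23.9 N/m.

23.9 N/m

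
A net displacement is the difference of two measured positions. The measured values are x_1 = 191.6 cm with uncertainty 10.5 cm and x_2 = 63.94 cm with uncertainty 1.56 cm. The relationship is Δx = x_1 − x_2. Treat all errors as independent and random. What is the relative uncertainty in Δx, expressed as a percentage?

Each term contributes (cᵢ δxᵢ)² to (δΔx)²:
  (δx_1)² = 110;  (δx_2)² = 2.43
δΔx = √(113) = 10.6 cm
Δx = 127.7 cm, so δΔx/Δx = 10.6/127.7 = 0.0832.

8.32%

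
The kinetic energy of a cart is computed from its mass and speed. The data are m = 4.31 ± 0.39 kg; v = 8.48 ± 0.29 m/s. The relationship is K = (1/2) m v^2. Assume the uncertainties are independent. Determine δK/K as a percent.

11.3%

Products/powers → add relative errors in quadrature, weighted by exponent:
  (1·δm/m)² = (1×0.0905)² = 0.00819;  (2·δv/v)² = (2×0.0342)² = 0.00468
δK/K = √(0.0129) = 0.113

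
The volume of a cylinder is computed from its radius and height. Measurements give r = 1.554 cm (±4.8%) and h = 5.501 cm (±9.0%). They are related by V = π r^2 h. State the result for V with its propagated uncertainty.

V is a product of powers, so relative uncertainties combine in quadrature:
  (2·δr/r)² = (2×0.0480)² = 0.00922;  (1·δh/h)² = (1×0.0900)² = 0.00810
δV/V = √(0.0173) = 0.132
V = 41.73 cm^3, so δV = 0.132 × 41.73 = 5.49 cm^3.

41.73 ± 5.49 cm^3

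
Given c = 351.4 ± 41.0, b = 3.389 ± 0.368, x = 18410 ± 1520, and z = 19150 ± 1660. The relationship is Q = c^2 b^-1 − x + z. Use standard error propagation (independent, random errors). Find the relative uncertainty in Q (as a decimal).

Let p = c^2·b^-1 = 36440. δp/p = √((2·δc/c)² + (-1·δb/b)²) = √(0.0545 + 0.0118) = 0.257, so δp = 9380.
Q = p − x + z: δQ = √(δp² + δx² + δz²) = √(8.79e+07 + 2.31e+06 + 2.76e+06) = 9640
Q = 37180, so δQ/Q = 9640/37180 = 0.259.

0.259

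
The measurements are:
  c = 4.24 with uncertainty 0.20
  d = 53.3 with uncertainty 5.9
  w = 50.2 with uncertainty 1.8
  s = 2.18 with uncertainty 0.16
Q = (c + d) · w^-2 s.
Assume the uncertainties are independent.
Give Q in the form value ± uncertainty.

0.0498 ± 0.00722

Let u = c + d = 57.5. δu = √(δc² + δd²) = √(0.0400 + 34.8) = 5.90, so δu/u = 0.103.
Q is then a monomial in u, w, s:
δQ/Q = √((δu/u)² + (-2·δw/w)² + (1·δs/s)²) = √(0.0105 + 0.00514 + 0.00539) = 0.145
Q = 0.0498, so δQ = 0.145 × 0.0498 = 0.00722.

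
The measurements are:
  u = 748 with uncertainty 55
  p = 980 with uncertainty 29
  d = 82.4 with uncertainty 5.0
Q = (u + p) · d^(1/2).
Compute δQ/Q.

Let w = u + p = 1730. δw = √(δu² + δp²) = √(3020 + 841) = 62.2, so δw/w = 0.0360.
Q is then a monomial in w, d:
δQ/Q = √((δw/w)² + (½·δd/d)²) = √(0.00129 + 0.000921) = 0.0471

0.0471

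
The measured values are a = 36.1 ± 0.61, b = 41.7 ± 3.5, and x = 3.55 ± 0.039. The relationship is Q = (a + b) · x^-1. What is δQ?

Let u = a + b = 77.8. δu = √(δa² + δb²) = √(0.372 + 12.2) = 3.55, so δu/u = 0.0457.
Q is then a monomial in u, x:
δQ/Q = √((δu/u)² + (-1·δx/x)²) = √(0.00209 + 0.000121) = 0.0470
Q = 21.9, so δQ = 0.0470 × 21.9 = 1.03.

1.03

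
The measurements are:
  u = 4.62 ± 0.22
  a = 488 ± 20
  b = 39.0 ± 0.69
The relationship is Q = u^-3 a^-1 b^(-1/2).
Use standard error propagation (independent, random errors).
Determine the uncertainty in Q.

Products/powers → add relative errors in quadrature, weighted by exponent:
  (-3·δu/u)² = (-3×0.0476)² = 0.0204;  (-1·δa/a)² = (-1×0.0410)² = 0.00168;  (−½·δb/b)² = (-0.5×0.0177)² = 7.83e-05
δQ/Q = √(0.0222) = 0.149
Q = 3.33e-06, so δQ = 0.149 × 3.33e-06 = 4.95e-07.

4.95e-07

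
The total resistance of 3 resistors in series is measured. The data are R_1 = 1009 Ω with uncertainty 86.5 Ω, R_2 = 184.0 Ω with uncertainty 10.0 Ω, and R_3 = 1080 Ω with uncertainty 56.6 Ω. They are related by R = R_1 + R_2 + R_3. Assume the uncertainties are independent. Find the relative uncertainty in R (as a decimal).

0.0457

For a sum/difference, combine absolute errors in quadrature:
  (δR_1)² = 7480;  (δR_2)² = 100;  (δR_3)² = 3200
δR = √(10800) = 104 Ω
R = 2273 Ω, so δR/R = 104/2273 = 0.0457.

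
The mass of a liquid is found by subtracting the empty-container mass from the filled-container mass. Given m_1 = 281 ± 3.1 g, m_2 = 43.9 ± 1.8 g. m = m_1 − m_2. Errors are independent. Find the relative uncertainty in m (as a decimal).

0.0151

Each term contributes (cᵢ δxᵢ)² to (δm)²:
  (δm_1)² = 9.61;  (δm_2)² = 3.24
δm = √(12.9) = 3.58 g
m = 237 g, so δm/m = 3.58/237 = 0.0151.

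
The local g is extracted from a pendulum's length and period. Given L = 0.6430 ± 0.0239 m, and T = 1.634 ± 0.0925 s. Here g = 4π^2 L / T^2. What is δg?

1.13 m/s^2

Since g is a product/quotient, work with relative uncertainties:
  (1·δL/L)² = (1×0.0372)² = 0.00138;  (-2·δT/T)² = (-2×0.0566)² = 0.0128
δg/g = √(0.0142) = 0.119
g = 9.508 m/s^2, so δg = 0.119 × 9.508 = 1.13 m/s^2.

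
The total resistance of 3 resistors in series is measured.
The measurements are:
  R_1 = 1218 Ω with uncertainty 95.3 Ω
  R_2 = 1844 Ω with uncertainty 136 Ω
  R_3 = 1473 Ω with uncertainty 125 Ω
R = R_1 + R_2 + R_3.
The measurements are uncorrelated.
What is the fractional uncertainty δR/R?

Absolute uncertainties add in quadrature for a linear combination:
  (δR_1)² = 9080;  (δR_2)² = 18500;  (δR_3)² = 15600
δR = √(43200) = 208 Ω
R = 4535 Ω, so δR/R = 208/4535 = 0.0458.

0.0458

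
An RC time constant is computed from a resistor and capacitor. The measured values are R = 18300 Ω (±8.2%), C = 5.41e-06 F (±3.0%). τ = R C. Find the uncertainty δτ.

0.00864 s

Each factor contributes (exponent × relative error)² to (δτ/τ)²:
  (1·δR/R)² = (1×0.0820)² = 0.00672;  (1·δC/C)² = (1×0.0300)² = 0.000900
δτ/τ = √(0.00762) = 0.0873
τ = 0.0990 s, so δτ = 0.0873 × 0.0990 = 0.00864 s.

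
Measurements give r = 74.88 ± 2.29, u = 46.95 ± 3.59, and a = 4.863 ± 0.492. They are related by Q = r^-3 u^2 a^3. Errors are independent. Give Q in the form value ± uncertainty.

0.6038 ± 0.213

Since Q is a product/quotient, work with relative uncertainties:
  (-3·δr/r)² = (-3×0.0306)² = 0.00842;  (2·δu/u)² = (2×0.0765)² = 0.0234;  (3·δa/a)² = (3×0.101)² = 0.0921
δQ/Q = √(0.124) = 0.352
Q = 0.6038, so δQ = 0.352 × 0.6038 = 0.213.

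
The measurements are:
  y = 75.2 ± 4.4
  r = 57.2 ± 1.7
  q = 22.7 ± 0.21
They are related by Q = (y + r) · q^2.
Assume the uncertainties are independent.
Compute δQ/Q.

Let u = y + r = 132. δu = √(δy² + δr²) = √(19.4 + 2.89) = 4.72, so δu/u = 0.0356.
Q is then a monomial in u, q:
δQ/Q = √((δu/u)² + (2·δq/q)²) = √(0.00127 + 0.000342) = 0.0401

0.0401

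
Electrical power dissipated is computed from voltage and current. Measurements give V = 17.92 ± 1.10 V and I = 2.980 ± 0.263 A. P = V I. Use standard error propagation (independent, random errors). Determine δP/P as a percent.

P is a product of powers, so relative uncertainties combine in quadrature:
  (1·δV/V)² = (1×0.0614)² = 0.00377;  (1·δI/I)² = (1×0.0883)² = 0.00779
δP/P = √(0.0116) = 0.108

10.8%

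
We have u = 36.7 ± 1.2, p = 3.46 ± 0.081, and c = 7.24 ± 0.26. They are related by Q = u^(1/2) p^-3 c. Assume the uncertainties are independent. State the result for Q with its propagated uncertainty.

1.06 ± 0.0853

Since Q is a product/quotient, work with relative uncertainties:
  (½·δu/u)² = (0.5×0.0327)² = 0.000267;  (-3·δp/p)² = (-3×0.0234)² = 0.00493;  (1·δc/c)² = (1×0.0359)² = 0.00129
δQ/Q = √(0.00649) = 0.0806
Q = 1.06, so δQ = 0.0806 × 1.06 = 0.0853.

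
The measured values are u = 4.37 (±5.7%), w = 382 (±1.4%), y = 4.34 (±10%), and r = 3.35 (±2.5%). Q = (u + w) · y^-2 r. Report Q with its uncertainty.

68.7 ± 13.9

Let h = u + w = 386. δh = √(δu² + δw²) = √(0.0620 + 28.6) = 5.35, so δh/h = 0.0139.
Q is then a monomial in h, y, r:
δQ/Q = √((δh/h)² + (-2·δy/y)² + (1·δr/r)²) = √(0.000192 + 0.0400 + 0.000625) = 0.202
Q = 68.7, so δQ = 0.202 × 68.7 = 13.9.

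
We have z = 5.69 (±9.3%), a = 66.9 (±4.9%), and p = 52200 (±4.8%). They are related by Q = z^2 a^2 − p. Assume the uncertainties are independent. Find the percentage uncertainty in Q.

Let w = z^2·a^2 = 1.45e+05. δw/w = √((2·δz/z)² + (2·δa/a)²) = √(0.0346 + 0.00960) = 0.210, so δw = 30500.
Q = w − p: δQ = √(δw² + δp²) = √(9.28e+08 + 6.28e+06) = 30600
Q = 92700, so δQ/Q = 30600/92700 = 0.330.

33.0%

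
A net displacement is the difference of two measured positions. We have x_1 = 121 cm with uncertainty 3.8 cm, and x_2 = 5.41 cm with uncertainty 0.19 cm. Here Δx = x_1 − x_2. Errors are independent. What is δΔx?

Sums and differences: (δΔx)² = Σ (cᵢ δxᵢ)².
  (δx_1)² = 14.4;  (δx_2)² = 0.0361
δΔx = √(14.5) = 3.80 cm

3.80 cm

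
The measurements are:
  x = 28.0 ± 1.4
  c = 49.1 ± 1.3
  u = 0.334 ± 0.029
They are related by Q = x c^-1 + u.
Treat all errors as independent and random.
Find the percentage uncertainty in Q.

Let p = x·c^-1 = 0.570. δp/p = √((1·δx/x)² + (-1·δc/c)²) = √(0.00250 + 0.000701) = 0.0566, so δp = 0.0323.
Q = p + u: δQ = √(δp² + δu²) = √(0.00104 + 0.000841) = 0.0434
Q = 0.904, so δQ/Q = 0.0434/0.904 = 0.0480.

4.80%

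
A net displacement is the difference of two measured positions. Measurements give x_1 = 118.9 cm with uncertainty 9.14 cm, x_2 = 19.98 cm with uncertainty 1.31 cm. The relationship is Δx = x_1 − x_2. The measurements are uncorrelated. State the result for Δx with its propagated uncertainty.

98.92 ± 9.23 cm

Each term contributes (cᵢ δxᵢ)² to (δΔx)²:
  (δx_1)² = 83.5;  (δx_2)² = 1.72
δΔx = √(85.3) = 9.23 cm
Δx = 98.92 cm.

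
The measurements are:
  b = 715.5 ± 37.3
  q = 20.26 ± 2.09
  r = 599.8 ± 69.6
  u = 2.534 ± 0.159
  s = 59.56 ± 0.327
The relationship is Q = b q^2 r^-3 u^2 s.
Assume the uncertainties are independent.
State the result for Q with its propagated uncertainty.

0.5205 ± 0.222

Each factor contributes (exponent × relative error)² to (δQ/Q)²:
  (1·δb/b)² = (1×0.0521)² = 0.00272;  (2·δq/q)² = (2×0.103)² = 0.0426;  (-3·δr/r)² = (-3×0.116)² = 0.121;  (2·δu/u)² = (2×0.0627)² = 0.0157;  (1·δs/s)² = (1×0.00549)² = 3.01e-05
δQ/Q = √(0.182) = 0.427
Q = 0.5205, so δQ = 0.427 × 0.5205 = 0.222.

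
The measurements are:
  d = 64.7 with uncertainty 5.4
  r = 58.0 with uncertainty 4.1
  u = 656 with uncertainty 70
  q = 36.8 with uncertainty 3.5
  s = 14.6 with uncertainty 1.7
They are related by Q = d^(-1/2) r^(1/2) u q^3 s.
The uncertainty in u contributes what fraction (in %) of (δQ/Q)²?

(δQ/Q)² = (−½·δd/d)² + (½·δr/r)² + (1·δu/u)² + (3·δq/q)² + (1·δs/s)²
  d term: (-0.5×0.0835)² = 0.00174
  r term: (0.5×0.0707)² = 0.00125
  u term: (1×0.107)² = 0.0114
  q term: (3×0.0951)² = 0.0814
  s term: (1×0.116)² = 0.0136
Total = 0.109. Share from u = 0.0114/0.109 = 0.104.

10.4%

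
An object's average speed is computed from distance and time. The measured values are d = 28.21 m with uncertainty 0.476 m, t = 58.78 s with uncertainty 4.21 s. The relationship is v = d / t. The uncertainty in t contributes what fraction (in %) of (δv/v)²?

(δv/v)² = (1·δd/d)² + (-1·δt/t)²
  d term: (1×0.0169)² = 0.000285
  t term: (-1×0.0716)² = 0.00513
Total = 0.00541. Share from t = 0.00513/0.00541 = 0.947.

94.7%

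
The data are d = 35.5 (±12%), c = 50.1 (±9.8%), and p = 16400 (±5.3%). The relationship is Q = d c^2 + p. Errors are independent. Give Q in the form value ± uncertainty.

Let w = d·c^2 = 89100. δw/w = √((1·δd/d)² + (2·δc/c)²) = √(0.0144 + 0.0384) = 0.230, so δw = 20500.
Q = w + p: δQ = √(δw² + δp²) = √(4.19e+08 + 7.56e+05) = 20500
Q = 1.06e+05.

(1.06 ± 0.205) × 10^5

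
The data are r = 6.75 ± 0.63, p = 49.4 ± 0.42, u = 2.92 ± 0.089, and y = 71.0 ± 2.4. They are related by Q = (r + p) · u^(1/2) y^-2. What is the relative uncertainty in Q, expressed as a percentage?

Let w = r + p = 56.1. δw = √(δr² + δp²) = √(0.397 + 0.176) = 0.757, so δw/w = 0.0135.
Q is then a monomial in w, u, y:
δQ/Q = √((δw/w)² + (½·δu/u)² + (-2·δy/y)²) = √(0.000182 + 0.000232 + 0.00457) = 0.0706

7.06%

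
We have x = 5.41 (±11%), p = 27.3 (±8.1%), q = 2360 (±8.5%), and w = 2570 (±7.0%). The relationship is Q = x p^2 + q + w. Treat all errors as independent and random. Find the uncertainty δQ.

Let h = x·p^2 = 4030. δh/h = √((1·δx/x)² + (2·δp/p)²) = √(0.0121 + 0.0262) = 0.196, so δh = 790.
Q = h + q + w: δQ = √(δh² + δq² + δw²) = √(6.23e+05 + 40200 + 32400) = 834

834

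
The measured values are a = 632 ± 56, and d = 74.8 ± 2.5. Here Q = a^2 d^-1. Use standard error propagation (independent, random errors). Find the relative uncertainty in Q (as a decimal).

0.180

Each factor contributes (exponent × relative error)² to (δQ/Q)²:
  (2·δa/a)² = (2×0.0886)² = 0.0314;  (-1·δd/d)² = (-1×0.0334)² = 0.00112
δQ/Q = √(0.0325) = 0.180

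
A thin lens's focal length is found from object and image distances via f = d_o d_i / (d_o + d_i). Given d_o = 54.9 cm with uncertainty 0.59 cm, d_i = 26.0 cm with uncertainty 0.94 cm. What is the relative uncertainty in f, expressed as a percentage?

∂f/∂d_o = (d_i/(d_o+d_i))² = 0.103;  ∂f/∂d_i = (d_o/(d_o+d_i))² = 0.461
δf = √((∂f/∂d_o · δd_o)² + (∂f/∂d_i · δd_i)²) = √(0.00371 + 0.187) = 0.437 cm
f = 17.6 cm, so δf/f = 0.437/17.6 = 0.0248.

2.48%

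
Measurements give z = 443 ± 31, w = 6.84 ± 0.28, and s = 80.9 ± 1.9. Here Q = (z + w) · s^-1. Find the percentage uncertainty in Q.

7.28%

Let u = z + w = 450. δu = √(δz² + δw²) = √(961 + 0.0784) = 31.0, so δu/u = 0.0689.
Q is then a monomial in u, s:
δQ/Q = √((δu/u)² + (-1·δs/s)²) = √(0.00475 + 0.000552) = 0.0728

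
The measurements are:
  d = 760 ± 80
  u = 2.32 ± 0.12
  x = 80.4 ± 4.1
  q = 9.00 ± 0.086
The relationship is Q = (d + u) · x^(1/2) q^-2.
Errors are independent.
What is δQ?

Let w = d + u = 762. δw = √(δd² + δu²) = √(6400 + 0.0144) = 80.0, so δw/w = 0.105.
Q is then a monomial in w, x, q:
δQ/Q = √((δw/w)² + (½·δx/x)² + (-2·δq/q)²) = √(0.0110 + 0.000650 + 0.000365) = 0.110
Q = 84.4, so δQ = 0.110 × 84.4 = 9.26.

9.26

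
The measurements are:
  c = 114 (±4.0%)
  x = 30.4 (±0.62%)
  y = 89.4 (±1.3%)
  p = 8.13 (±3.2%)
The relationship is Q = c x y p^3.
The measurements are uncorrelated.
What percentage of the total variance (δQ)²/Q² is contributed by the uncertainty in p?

(δQ/Q)² = (1·δc/c)² + (1·δx/x)² + (1·δy/y)² + (3·δp/p)²
  c term: (1×0.0400)² = 0.00160
  x term: (1×0.00620)² = 3.84e-05
  y term: (1×0.0130)² = 0.000169
  p term: (3×0.0320)² = 0.00922
Total = 0.0110. Share from p = 0.00922/0.0110 = 0.836.

83.6%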